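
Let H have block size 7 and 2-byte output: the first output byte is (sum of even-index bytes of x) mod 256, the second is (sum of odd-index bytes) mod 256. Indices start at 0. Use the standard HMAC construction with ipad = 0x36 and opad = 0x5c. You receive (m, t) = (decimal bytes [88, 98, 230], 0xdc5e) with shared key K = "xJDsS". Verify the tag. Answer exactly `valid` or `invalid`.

valid

Key "xJDsS" = 78 4a 44 73 53 is 5 bytes ≤ B = 7; zero-pad to 7 bytes: K' = 78 4a 44 73 53 00 00.
K' ⊕ ipad = 4e 7c 72 45 65 36 36; K' ⊕ opad = 24 16 18 2f 0f 5c 5c.
Inner hash: even-index sum = 445 mod 256 = 189; odd-index sum = 565 mod 256 = 53 → bd 35.
Outer hash (recomputed tag): even-index sum = 220 mod 256 = 220; odd-index sum = 350 mod 256 = 94 → dc 5e.
Recomputed tag = dc5e; claimed = dc5e → match.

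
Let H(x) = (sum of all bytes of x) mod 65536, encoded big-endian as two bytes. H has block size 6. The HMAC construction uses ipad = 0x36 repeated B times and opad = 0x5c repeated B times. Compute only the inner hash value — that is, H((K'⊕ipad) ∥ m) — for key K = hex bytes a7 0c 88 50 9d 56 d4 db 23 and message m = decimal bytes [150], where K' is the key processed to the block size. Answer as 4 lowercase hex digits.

Key hex bytes a7 0c 88 50 9d 56 d4 db 23 is 9 bytes > B = 6, so hash it first: H(key) = 04 50, then zero-pad to 6 bytes: K' = 04 50 00 00 00 00.
K' ⊕ ipad = 32 66 36 36 36 36.
Inner input = 32 66 36 36 36 36 ∥ 96.
Inner hash: sum = 50+102+54+54+54+54+150 = 518 → 02 06.

0206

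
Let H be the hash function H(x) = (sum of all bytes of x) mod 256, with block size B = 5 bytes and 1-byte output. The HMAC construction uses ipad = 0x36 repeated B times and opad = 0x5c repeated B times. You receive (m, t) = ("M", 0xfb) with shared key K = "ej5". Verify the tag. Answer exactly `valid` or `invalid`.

valid

Key "ej5" = 65 6a 35 is 3 bytes ≤ B = 5; zero-pad to 5 bytes: K' = 65 6a 35 00 00.
K' ⊕ ipad = 53 5c 03 36 36; K' ⊕ opad = 39 36 69 5c 5c.
Inner hash: sum = 83+92+3+54+54+77 = 363; mod 256 = 107 → 6b.
Outer hash (recomputed tag): sum = 57+54+105+92+92+107 = 507; mod 256 = 251 → fb.
Recomputed tag = fb; claimed = fb → match.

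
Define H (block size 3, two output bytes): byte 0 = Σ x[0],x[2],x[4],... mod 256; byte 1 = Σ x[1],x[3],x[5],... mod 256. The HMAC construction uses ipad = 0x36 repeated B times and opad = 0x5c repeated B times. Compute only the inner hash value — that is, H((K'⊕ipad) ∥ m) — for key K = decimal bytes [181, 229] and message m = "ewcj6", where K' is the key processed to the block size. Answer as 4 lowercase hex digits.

9ad1

Key decimal bytes [181, 229] = b5 e5 is 2 bytes ≤ B = 3; zero-pad to 3 bytes: K' = b5 e5 00.
K' ⊕ ipad = 83 d3 36.
Inner input = 83 d3 36 ∥ 65 77 63 6a 36.
Inner hash: even-index sum = 410 mod 256 = 154; odd-index sum = 465 mod 256 = 209 → 9a d1.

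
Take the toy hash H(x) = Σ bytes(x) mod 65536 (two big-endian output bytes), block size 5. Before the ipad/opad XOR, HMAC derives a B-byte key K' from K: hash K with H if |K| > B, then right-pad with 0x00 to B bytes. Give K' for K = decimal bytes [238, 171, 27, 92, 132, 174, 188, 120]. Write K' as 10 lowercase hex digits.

0476000000

|K| = 8 > B = 5, so first hash the key.
H(K): sum = 238+171+27+92+132+174+188+120 = 1142 → 04 76.
Zero-pad H(K) = 04 76 to 5 bytes: K' = 04 76 00 00 00.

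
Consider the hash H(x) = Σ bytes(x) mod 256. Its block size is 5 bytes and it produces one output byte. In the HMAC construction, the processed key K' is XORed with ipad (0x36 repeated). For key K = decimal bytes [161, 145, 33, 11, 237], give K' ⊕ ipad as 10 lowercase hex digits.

97a7173ddb

Key decimal bytes [161, 145, 33, 11, 237] = a1 91 21 0b ed is exactly B = 5 bytes: K' = a1 91 21 0b ed.
XOR each byte with 0x36: a1⊕36=97, 91⊕36=a7, 21⊕36=17, 0b⊕36=3d, ed⊕36=db.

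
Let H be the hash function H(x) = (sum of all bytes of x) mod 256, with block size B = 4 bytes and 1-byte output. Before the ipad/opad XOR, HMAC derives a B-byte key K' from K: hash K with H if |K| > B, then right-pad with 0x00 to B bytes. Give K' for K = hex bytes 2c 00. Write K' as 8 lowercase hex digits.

Key hex bytes 2c 00 is 2 bytes ≤ B = 4; zero-pad to 4 bytes: K' = 2c 00 00 00.

2c000000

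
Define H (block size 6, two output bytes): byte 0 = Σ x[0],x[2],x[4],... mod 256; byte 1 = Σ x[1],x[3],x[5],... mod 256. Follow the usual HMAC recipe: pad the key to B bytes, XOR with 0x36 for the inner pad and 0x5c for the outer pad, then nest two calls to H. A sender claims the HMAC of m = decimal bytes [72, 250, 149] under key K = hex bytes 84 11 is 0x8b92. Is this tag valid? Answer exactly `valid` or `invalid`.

valid

Key hex bytes 84 11 is 2 bytes ≤ B = 6; zero-pad to 6 bytes: K' = 84 11 00 00 00 00.
K' ⊕ ipad = b2 27 36 36 36 36; K' ⊕ opad = d8 4d 5c 5c 5c 5c.
Inner hash: even-index sum = 507 mod 256 = 251; odd-index sum = 397 mod 256 = 141 → fb 8d.
Outer hash (recomputed tag): even-index sum = 651 mod 256 = 139; odd-index sum = 402 mod 256 = 146 → 8b 92.
Recomputed tag = 8b92; claimed = 8b92 → match.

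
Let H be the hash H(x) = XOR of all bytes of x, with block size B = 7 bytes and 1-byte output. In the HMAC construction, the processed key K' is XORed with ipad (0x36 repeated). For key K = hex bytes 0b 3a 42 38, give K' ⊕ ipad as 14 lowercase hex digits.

Key hex bytes 0b 3a 42 38 is 4 bytes ≤ B = 7; zero-pad to 7 bytes: K' = 0b 3a 42 38 00 00 00.
XOR each byte with 0x36: 0b⊕36=3d, 3a⊕36=0c, 42⊕36=74, 38⊕36=0e, 00⊕36=36, 00⊕36=36, 00⊕36=36.

3d0c740e363636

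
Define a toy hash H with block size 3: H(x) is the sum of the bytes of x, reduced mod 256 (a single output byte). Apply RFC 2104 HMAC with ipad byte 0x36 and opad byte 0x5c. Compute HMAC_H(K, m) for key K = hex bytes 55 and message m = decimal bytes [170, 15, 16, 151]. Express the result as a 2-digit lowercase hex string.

f0

Key hex bytes 55 is 1 byte ≤ B = 3; zero-pad to 3 bytes: K' = 55 00 00.
K' ⊕ ipad = 63 36 36.  K' ⊕ opad = 09 5c 5c.
Inner input = (K'⊕ipad) ∥ m = 63 36 36 ∥ aa 0f 10 97.
Inner hash: sum = 99+54+54+170+15+16+151 = 559; mod 256 = 47 → 2f.
Outer input = (K'⊕opad) ∥ inner = 09 5c 5c ∥ 2f.
Outer hash (tag): sum = 9+92+92+47 = 240 → f0.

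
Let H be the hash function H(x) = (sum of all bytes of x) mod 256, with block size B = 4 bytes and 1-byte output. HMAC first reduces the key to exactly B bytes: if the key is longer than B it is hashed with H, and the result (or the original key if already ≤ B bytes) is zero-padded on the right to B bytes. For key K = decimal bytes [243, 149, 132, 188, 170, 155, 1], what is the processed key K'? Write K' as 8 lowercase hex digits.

|K| = 7 > B = 4, so first hash the key.
H(K): sum = 243+149+132+188+170+155+1 = 1038; mod 256 = 14 → 0e.
Zero-pad H(K) = 0e to 4 bytes: K' = 0e 00 00 00.

0e000000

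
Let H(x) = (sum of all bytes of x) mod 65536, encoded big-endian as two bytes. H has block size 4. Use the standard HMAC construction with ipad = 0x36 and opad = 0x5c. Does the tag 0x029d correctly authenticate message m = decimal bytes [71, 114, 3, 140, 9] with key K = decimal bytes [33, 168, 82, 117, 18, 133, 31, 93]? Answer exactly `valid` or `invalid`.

Key decimal bytes [33, 168, 82, 117, 18, 133, 31, 93] = 21 a8 52 75 12 85 1f 5d is 8 bytes > B = 4, so hash it first: H(key) = 02 a3, then zero-pad to 4 bytes: K' = 02 a3 00 00.
K' ⊕ ipad = 34 95 36 36; K' ⊕ opad = 5e ff 5c 5c.
Inner hash: sum = 52+149+54+54+71+114+3+140+9 = 646 → 02 86.
Outer hash (recomputed tag): sum = 94+255+92+92+2+134 = 669 → 02 9d.
Recomputed tag = 029d; claimed = 029d → match.

valid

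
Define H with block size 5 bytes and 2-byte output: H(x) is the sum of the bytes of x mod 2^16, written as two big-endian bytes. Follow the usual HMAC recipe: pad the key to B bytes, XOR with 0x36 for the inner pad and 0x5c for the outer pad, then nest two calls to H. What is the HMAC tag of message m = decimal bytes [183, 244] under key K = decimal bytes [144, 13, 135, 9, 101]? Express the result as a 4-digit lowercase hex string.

0358

Key decimal bytes [144, 13, 135, 9, 101] = 90 0d 87 09 65 is exactly B = 5 bytes: K' = 90 0d 87 09 65.
K' ⊕ ipad = a6 3b b1 3f 53.  K' ⊕ opad = cc 51 db 55 39.
Inner input = (K'⊕ipad) ∥ m = a6 3b b1 3f 53 ∥ b7 f4.
Inner hash: sum = 166+59+177+63+83+183+244 = 975 → 03 cf.
Outer input = (K'⊕opad) ∥ inner = cc 51 db 55 39 ∥ 03 cf.
Outer hash (tag): sum = 204+81+219+85+57+3+207 = 856 → 03 58.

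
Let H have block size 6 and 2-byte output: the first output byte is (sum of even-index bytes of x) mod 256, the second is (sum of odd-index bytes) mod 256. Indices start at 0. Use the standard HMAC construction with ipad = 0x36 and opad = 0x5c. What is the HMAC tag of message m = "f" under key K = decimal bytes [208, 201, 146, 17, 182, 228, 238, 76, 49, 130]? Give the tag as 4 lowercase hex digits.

Key decimal bytes [208, 201, 146, 17, 182, 228, 238, 76, 49, 130] = d0 c9 92 11 b6 e4 ee 4c 31 82 is 10 bytes > B = 6, so hash it first: H(key) = 37 8c, then zero-pad to 6 bytes: K' = 37 8c 00 00 00 00.
K' ⊕ ipad = 01 ba 36 36 36 36.  K' ⊕ opad = 6b d0 5c 5c 5c 5c.
Inner input = (K'⊕ipad) ∥ m = 01 ba 36 36 36 36 ∥ 66.
Inner hash: even-index sum = 211 mod 256 = 211; odd-index sum = 294 mod 256 = 38 → d3 26.
Outer input = (K'⊕opad) ∥ inner = 6b d0 5c 5c 5c 5c ∥ d3 26.
Outer hash (tag): even-index sum = 502 mod 256 = 246; odd-index sum = 430 mod 256 = 174 → f6 ae.

f6ae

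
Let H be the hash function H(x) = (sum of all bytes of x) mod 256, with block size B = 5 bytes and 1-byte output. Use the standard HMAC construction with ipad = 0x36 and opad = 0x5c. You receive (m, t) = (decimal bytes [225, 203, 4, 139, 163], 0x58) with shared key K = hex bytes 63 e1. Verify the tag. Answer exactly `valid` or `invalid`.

invalid

Key hex bytes 63 e1 is 2 bytes ≤ B = 5; zero-pad to 5 bytes: K' = 63 e1 00 00 00.
K' ⊕ ipad = 55 d7 36 36 36; K' ⊕ opad = 3f bd 5c 5c 5c.
Inner hash: sum = 85+215+54+54+54+225+203+4+139+163 = 1196; mod 256 = 172 → ac.
Outer hash (recomputed tag): sum = 63+189+92+92+92+172 = 700; mod 256 = 188 → bc.
Recomputed tag = bc; claimed = 58 → mismatch.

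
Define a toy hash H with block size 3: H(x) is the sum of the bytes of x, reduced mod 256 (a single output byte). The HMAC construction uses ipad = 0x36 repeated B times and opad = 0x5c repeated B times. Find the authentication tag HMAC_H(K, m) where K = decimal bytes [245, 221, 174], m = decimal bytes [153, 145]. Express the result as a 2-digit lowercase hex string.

Key decimal bytes [245, 221, 174] = f5 dd ae is exactly B = 3 bytes: K' = f5 dd ae.
K' ⊕ ipad = c3 eb 98.  K' ⊕ opad = a9 81 f2.
Inner input = (K'⊕ipad) ∥ m = c3 eb 98 ∥ 99 91.
Inner hash: sum = 195+235+152+153+145 = 880; mod 256 = 112 → 70.
Outer input = (K'⊕opad) ∥ inner = a9 81 f2 ∥ 70.
Outer hash (tag): sum = 169+129+242+112 = 652; mod 256 = 140 → 8c.

8c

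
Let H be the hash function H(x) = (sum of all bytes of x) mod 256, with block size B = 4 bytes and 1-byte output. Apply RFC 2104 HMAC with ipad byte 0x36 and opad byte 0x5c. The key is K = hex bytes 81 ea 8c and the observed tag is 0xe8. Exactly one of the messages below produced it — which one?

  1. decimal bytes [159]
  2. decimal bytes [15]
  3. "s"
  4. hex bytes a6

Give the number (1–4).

4

Key hex bytes 81 ea 8c is 3 bytes ≤ B = 4; zero-pad to 4 bytes: K' = 81 ea 8c 00.
K' ⊕ ipad = b7 dc ba 36; K' ⊕ opad = dd b6 d0 5c.
m1: inner = H(b7 dc ba 36 9f) = 22; tag = H(dd b6 d0 5c 22) = e1
m2: inner = H(b7 dc ba 36 0f) = 92; tag = H(dd b6 d0 5c 92) = 51
m3: inner = H(b7 dc ba 36 73) = f6; tag = H(dd b6 d0 5c f6) = b5
m4: inner = H(b7 dc ba 36 a6) = 29; tag = H(dd b6 d0 5c 29) = e8 ← matches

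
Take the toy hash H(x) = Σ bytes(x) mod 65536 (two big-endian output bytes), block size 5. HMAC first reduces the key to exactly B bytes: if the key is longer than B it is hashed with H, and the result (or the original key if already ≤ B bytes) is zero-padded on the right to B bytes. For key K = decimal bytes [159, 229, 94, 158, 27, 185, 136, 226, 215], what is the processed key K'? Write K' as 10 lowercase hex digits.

|K| = 9 > B = 5, so first hash the key.
H(K): sum = 159+229+94+158+27+185+136+226+215 = 1429 → 05 95.
Zero-pad H(K) = 05 95 to 5 bytes: K' = 05 95 00 00 00.

0595000000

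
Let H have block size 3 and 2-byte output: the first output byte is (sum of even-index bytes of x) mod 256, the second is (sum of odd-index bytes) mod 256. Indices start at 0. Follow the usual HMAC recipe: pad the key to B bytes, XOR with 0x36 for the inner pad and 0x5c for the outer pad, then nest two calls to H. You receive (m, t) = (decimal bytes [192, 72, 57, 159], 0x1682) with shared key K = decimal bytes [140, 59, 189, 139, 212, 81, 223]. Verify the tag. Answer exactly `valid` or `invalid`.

invalid

Key decimal bytes [140, 59, 189, 139, 212, 81, 223] = 8c 3b bd 8b d4 51 df is 7 bytes > B = 3, so hash it first: H(key) = fc 17, then zero-pad to 3 bytes: K' = fc 17 00.
K' ⊕ ipad = ca 21 36; K' ⊕ opad = a0 4b 5c.
Inner hash: even-index sum = 487 mod 256 = 231; odd-index sum = 282 mod 256 = 26 → e7 1a.
Outer hash (recomputed tag): even-index sum = 278 mod 256 = 22; odd-index sum = 306 mod 256 = 50 → 16 32.
Recomputed tag = 1632; claimed = 1682 → mismatch.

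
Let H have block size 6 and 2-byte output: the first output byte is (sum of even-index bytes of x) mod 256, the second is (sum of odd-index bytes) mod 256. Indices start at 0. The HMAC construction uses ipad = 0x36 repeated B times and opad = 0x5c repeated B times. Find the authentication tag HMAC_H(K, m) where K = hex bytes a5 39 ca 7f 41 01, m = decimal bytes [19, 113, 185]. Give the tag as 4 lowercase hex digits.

Key hex bytes a5 39 ca 7f 41 01 is exactly B = 6 bytes: K' = a5 39 ca 7f 41 01.
K' ⊕ ipad = 93 0f fc 49 77 37.  K' ⊕ opad = f9 65 96 23 1d 5d.
Inner input = (K'⊕ipad) ∥ m = 93 0f fc 49 77 37 ∥ 13 71 b9.
Inner hash: even-index sum = 722 mod 256 = 210; odd-index sum = 256 mod 256 = 0 → d2 00.
Outer input = (K'⊕opad) ∥ inner = f9 65 96 23 1d 5d ∥ d2 00.
Outer hash (tag): even-index sum = 638 mod 256 = 126; odd-index sum = 229 mod 256 = 229 → 7e e5.

7ee5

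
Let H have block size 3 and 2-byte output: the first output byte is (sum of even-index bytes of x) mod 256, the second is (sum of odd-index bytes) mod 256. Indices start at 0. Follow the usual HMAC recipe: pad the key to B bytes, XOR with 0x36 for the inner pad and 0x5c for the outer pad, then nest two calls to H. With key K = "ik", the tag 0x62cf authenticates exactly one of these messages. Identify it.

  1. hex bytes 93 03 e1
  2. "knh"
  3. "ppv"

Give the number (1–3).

1

Key "ik" = 69 6b is 2 bytes ≤ B = 3; zero-pad to 3 bytes: K' = 69 6b 00.
K' ⊕ ipad = 5f 5d 36; K' ⊕ opad = 35 37 5c.
m1: inner = H(5f 5d 36 93 03 e1) = 98 d1; tag = H(35 37 5c 98 d1) = 62cf ← matches
m2: inner = H(5f 5d 36 6b 6e 68) = 03 30; tag = H(35 37 5c 03 30) = c13a
m3: inner = H(5f 5d 36 70 70 76) = 05 43; tag = H(35 37 5c 05 43) = d43c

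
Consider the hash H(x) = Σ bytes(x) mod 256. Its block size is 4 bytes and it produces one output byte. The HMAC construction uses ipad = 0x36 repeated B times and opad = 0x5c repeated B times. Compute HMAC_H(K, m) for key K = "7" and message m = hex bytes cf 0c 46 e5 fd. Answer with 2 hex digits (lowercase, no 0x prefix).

Key "7" = 37 is 1 byte ≤ B = 4; zero-pad to 4 bytes: K' = 37 00 00 00.
K' ⊕ ipad = 01 36 36 36.  K' ⊕ opad = 6b 5c 5c 5c.
Inner input = (K'⊕ipad) ∥ m = 01 36 36 36 ∥ cf 0c 46 e5 fd.
Inner hash: sum = 1+54+54+54+207+12+70+229+253 = 934; mod 256 = 166 → a6.
Outer input = (K'⊕opad) ∥ inner = 6b 5c 5c 5c ∥ a6.
Outer hash (tag): sum = 107+92+92+92+166 = 549; mod 256 = 37 → 25.

25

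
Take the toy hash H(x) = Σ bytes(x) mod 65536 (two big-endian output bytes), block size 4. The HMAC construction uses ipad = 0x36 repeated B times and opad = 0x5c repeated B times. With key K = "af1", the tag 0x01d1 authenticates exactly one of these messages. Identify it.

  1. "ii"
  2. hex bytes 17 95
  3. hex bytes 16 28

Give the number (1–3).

Key "af1" = 61 66 31 is 3 bytes ≤ B = 4; zero-pad to 4 bytes: K' = 61 66 31 00.
K' ⊕ ipad = 57 50 07 36; K' ⊕ opad = 3d 3a 6d 5c.
m1: inner = H(57 50 07 36 69 69) = 01 b6; tag = H(3d 3a 6d 5c 01 b6) = 01f7
m2: inner = H(57 50 07 36 17 95) = 01 90; tag = H(3d 3a 6d 5c 01 90) = 01d1 ← matches
m3: inner = H(57 50 07 36 16 28) = 01 22; tag = H(3d 3a 6d 5c 01 22) = 0163

2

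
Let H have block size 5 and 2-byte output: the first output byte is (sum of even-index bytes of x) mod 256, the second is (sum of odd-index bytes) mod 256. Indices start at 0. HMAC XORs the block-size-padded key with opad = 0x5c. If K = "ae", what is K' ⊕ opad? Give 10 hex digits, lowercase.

3d395c5c5c

Key "ae" = 61 65 is 2 bytes ≤ B = 5; zero-pad to 5 bytes: K' = 61 65 00 00 00.
XOR each byte with 0x5c: 61⊕5c=3d, 65⊕5c=39, 00⊕5c=5c, 00⊕5c=5c, 00⊕5c=5c.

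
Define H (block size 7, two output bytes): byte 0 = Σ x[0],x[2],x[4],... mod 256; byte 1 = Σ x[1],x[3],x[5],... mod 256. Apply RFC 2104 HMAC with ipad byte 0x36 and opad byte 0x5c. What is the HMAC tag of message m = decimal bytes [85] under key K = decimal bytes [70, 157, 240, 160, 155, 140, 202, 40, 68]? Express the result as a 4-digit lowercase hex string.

1ff0

Key decimal bytes [70, 157, 240, 160, 155, 140, 202, 40, 68] = 46 9d f0 a0 9b 8c ca 28 44 is 9 bytes > B = 7, so hash it first: H(key) = df f1, then zero-pad to 7 bytes: K' = df f1 00 00 00 00 00.
K' ⊕ ipad = e9 c7 36 36 36 36 36.  K' ⊕ opad = 83 ad 5c 5c 5c 5c 5c.
Inner input = (K'⊕ipad) ∥ m = e9 c7 36 36 36 36 36 ∥ 55.
Inner hash: even-index sum = 395 mod 256 = 139; odd-index sum = 392 mod 256 = 136 → 8b 88.
Outer input = (K'⊕opad) ∥ inner = 83 ad 5c 5c 5c 5c 5c ∥ 8b 88.
Outer hash (tag): even-index sum = 543 mod 256 = 31; odd-index sum = 496 mod 256 = 240 → 1f f0.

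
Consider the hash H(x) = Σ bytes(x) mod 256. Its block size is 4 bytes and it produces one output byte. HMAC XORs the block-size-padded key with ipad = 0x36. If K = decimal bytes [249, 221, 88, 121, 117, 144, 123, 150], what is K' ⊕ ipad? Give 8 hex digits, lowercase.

Key decimal bytes [249, 221, 88, 121, 117, 144, 123, 150] = f9 dd 58 79 75 90 7b 96 is 8 bytes > B = 4, so hash it first: H(key) = bd, then zero-pad to 4 bytes: K' = bd 00 00 00.
XOR each byte with 0x36: bd⊕36=8b, 00⊕36=36, 00⊕36=36, 00⊕36=36.

8b363636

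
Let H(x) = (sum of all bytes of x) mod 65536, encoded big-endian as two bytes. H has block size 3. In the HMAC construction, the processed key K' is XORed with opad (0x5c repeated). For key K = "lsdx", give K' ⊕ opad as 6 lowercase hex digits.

5de75c

Key "lsdx" = 6c 73 64 78 is 4 bytes > B = 3, so hash it first: H(key) = 01 bb, then zero-pad to 3 bytes: K' = 01 bb 00.
XOR each byte with 0x5c: 01⊕5c=5d, bb⊕5c=e7, 00⊕5c=5c.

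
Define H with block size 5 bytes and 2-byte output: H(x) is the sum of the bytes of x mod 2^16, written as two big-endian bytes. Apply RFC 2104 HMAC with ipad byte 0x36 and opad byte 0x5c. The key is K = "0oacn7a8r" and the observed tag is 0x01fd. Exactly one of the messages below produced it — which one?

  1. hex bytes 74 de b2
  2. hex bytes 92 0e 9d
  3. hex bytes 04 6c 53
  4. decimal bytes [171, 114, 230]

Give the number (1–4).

2

Key "0oacn7a8r" = 30 6f 61 63 6e 37 61 38 72 is 9 bytes > B = 5, so hash it first: H(key) = 03 13, then zero-pad to 5 bytes: K' = 03 13 00 00 00.
K' ⊕ ipad = 35 25 36 36 36; K' ⊕ opad = 5f 4f 5c 5c 5c.
m1: inner = H(35 25 36 36 36 74 de b2) = 03 00; tag = H(5f 4f 5c 5c 5c 03 00) = 01c5
m2: inner = H(35 25 36 36 36 92 0e 9d) = 02 39; tag = H(5f 4f 5c 5c 5c 02 39) = 01fd ← matches
m3: inner = H(35 25 36 36 36 04 6c 53) = 01 bf; tag = H(5f 4f 5c 5c 5c 01 bf) = 0282
m4: inner = H(35 25 36 36 36 ab 72 e6) = 02 ff; tag = H(5f 4f 5c 5c 5c 02 ff) = 02c3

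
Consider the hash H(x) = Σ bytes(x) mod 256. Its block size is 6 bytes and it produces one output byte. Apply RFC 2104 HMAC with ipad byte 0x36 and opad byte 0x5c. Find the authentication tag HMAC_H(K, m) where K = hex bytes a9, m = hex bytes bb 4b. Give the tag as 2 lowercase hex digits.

74

Key hex bytes a9 is 1 byte ≤ B = 6; zero-pad to 6 bytes: K' = a9 00 00 00 00 00.
K' ⊕ ipad = 9f 36 36 36 36 36.  K' ⊕ opad = f5 5c 5c 5c 5c 5c.
Inner input = (K'⊕ipad) ∥ m = 9f 36 36 36 36 36 ∥ bb 4b.
Inner hash: sum = 159+54+54+54+54+54+187+75 = 691; mod 256 = 179 → b3.
Outer input = (K'⊕opad) ∥ inner = f5 5c 5c 5c 5c 5c ∥ b3.
Outer hash (tag): sum = 245+92+92+92+92+92+179 = 884; mod 256 = 116 → 74.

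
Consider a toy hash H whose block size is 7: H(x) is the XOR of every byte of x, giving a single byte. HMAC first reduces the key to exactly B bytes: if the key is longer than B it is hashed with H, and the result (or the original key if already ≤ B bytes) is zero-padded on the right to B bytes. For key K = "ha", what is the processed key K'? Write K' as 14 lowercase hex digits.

Key "ha" = 68 61 is 2 bytes ≤ B = 7; zero-pad to 7 bytes: K' = 68 61 00 00 00 00 00.

68610000000000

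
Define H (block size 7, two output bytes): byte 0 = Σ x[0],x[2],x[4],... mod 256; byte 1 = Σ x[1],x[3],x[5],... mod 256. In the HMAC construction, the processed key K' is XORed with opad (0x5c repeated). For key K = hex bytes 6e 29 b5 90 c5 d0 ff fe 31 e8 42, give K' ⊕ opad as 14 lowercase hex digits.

06335c5c5c5c5c

Key hex bytes 6e 29 b5 90 c5 d0 ff fe 31 e8 42 is 11 bytes > B = 7, so hash it first: H(key) = 5a 6f, then zero-pad to 7 bytes: K' = 5a 6f 00 00 00 00 00.
XOR each byte with 0x5c: 5a⊕5c=06, 6f⊕5c=33, 00⊕5c=5c, 00⊕5c=5c, 00⊕5c=5c, 00⊕5c=5c, 00⊕5c=5c.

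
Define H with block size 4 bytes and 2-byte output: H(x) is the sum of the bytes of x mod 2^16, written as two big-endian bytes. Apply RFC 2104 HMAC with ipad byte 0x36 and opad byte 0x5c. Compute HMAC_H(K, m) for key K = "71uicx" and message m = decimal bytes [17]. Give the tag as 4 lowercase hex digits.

Key "71uicx" = 37 31 75 69 63 78 is 6 bytes > B = 4, so hash it first: H(key) = 02 21, then zero-pad to 4 bytes: K' = 02 21 00 00.
K' ⊕ ipad = 34 17 36 36.  K' ⊕ opad = 5e 7d 5c 5c.
Inner input = (K'⊕ipad) ∥ m = 34 17 36 36 ∥ 11.
Inner hash: sum = 52+23+54+54+17 = 200 → 00 c8.
Outer input = (K'⊕opad) ∥ inner = 5e 7d 5c 5c ∥ 00 c8.
Outer hash (tag): sum = 94+125+92+92+0+200 = 603 → 02 5b.

025b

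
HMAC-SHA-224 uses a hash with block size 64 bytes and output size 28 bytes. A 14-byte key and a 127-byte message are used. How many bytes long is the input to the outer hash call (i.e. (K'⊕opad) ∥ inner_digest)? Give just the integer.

92

Key is 14 ≤ 64 bytes, zero-padded: |K'| = 64.
Outer input = (K'⊕opad) ∥ H(inner) → 64 + 28 = 92 bytes.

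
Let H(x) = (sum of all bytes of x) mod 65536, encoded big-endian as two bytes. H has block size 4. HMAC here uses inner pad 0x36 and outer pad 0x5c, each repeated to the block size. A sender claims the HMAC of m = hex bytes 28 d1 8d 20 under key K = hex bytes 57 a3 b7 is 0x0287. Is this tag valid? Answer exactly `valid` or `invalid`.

Key hex bytes 57 a3 b7 is 3 bytes ≤ B = 4; zero-pad to 4 bytes: K' = 57 a3 b7 00.
K' ⊕ ipad = 61 95 81 36; K' ⊕ opad = 0b ff eb 5c.
Inner hash: sum = 97+149+129+54+40+209+141+32 = 851 → 03 53.
Outer hash (recomputed tag): sum = 11+255+235+92+3+83 = 679 → 02 a7.
Recomputed tag = 02a7; claimed = 0287 → mismatch.

invalid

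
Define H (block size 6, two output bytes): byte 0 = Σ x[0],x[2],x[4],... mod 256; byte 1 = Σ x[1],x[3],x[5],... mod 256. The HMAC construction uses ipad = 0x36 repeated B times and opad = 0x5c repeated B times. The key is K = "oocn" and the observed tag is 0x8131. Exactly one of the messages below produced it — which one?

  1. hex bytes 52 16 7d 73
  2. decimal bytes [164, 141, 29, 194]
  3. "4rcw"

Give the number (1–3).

Key "oocn" = 6f 6f 63 6e is 4 bytes ≤ B = 6; zero-pad to 6 bytes: K' = 6f 6f 63 6e 00 00.
K' ⊕ ipad = 59 59 55 58 36 36; K' ⊕ opad = 33 33 3f 32 5c 5c.
m1: inner = H(59 59 55 58 36 36 52 16 7d 73) = b3 70; tag = H(33 33 3f 32 5c 5c b3 70) = 8131 ← matches
m2: inner = H(59 59 55 58 36 36 a4 8d 1d c2) = a5 36; tag = H(33 33 3f 32 5c 5c a5 36) = 73f7
m3: inner = H(59 59 55 58 36 36 34 72 63 77) = 7b d0; tag = H(33 33 3f 32 5c 5c 7b d0) = 4991

1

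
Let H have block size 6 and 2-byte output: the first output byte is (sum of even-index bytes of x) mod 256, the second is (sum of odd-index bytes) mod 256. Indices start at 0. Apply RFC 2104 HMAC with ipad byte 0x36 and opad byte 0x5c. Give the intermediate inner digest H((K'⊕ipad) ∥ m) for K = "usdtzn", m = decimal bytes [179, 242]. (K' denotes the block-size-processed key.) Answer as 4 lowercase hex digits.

94d1

Key "usdtzn" = 75 73 64 74 7a 6e is exactly B = 6 bytes: K' = 75 73 64 74 7a 6e.
K' ⊕ ipad = 43 45 52 42 4c 58.
Inner input = 43 45 52 42 4c 58 ∥ b3 f2.
Inner hash: even-index sum = 404 mod 256 = 148; odd-index sum = 465 mod 256 = 209 → 94 d1.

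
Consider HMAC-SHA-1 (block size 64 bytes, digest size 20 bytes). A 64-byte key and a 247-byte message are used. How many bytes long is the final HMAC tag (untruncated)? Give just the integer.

20

The tag is one SHA-1 digest: 20 bytes.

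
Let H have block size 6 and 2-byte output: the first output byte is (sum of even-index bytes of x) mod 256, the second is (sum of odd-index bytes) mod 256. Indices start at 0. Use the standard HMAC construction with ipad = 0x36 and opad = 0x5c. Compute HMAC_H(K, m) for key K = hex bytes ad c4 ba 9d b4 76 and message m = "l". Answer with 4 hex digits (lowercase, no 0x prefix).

d460

Key hex bytes ad c4 ba 9d b4 76 is exactly B = 6 bytes: K' = ad c4 ba 9d b4 76.
K' ⊕ ipad = 9b f2 8c ab 82 40.  K' ⊕ opad = f1 98 e6 c1 e8 2a.
Inner input = (K'⊕ipad) ∥ m = 9b f2 8c ab 82 40 ∥ 6c.
Inner hash: even-index sum = 533 mod 256 = 21; odd-index sum = 477 mod 256 = 221 → 15 dd.
Outer input = (K'⊕opad) ∥ inner = f1 98 e6 c1 e8 2a ∥ 15 dd.
Outer hash (tag): even-index sum = 724 mod 256 = 212; odd-index sum = 608 mod 256 = 96 → d4 60.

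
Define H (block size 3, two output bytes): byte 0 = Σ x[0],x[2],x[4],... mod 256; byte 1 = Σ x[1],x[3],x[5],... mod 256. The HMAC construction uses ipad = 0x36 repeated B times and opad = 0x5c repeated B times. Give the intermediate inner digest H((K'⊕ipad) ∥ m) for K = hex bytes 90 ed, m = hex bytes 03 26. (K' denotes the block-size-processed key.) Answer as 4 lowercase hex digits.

02de

Key hex bytes 90 ed is 2 bytes ≤ B = 3; zero-pad to 3 bytes: K' = 90 ed 00.
K' ⊕ ipad = a6 db 36.
Inner input = a6 db 36 ∥ 03 26.
Inner hash: even-index sum = 258 mod 256 = 2; odd-index sum = 222 mod 256 = 222 → 02 de.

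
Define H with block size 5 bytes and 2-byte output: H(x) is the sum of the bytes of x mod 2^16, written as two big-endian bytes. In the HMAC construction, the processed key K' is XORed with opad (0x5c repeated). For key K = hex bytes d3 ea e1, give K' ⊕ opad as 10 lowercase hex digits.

Key hex bytes d3 ea e1 is 3 bytes ≤ B = 5; zero-pad to 5 bytes: K' = d3 ea e1 00 00.
XOR each byte with 0x5c: d3⊕5c=8f, ea⊕5c=b6, e1⊕5c=bd, 00⊕5c=5c, 00⊕5c=5c.

8fb6bd5c5c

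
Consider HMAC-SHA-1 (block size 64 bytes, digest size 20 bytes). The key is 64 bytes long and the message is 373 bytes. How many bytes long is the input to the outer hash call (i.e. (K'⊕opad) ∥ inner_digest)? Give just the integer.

Key is 64 ≤ 64 bytes, zero-padded: |K'| = 64.
Outer input = (K'⊕opad) ∥ H(inner) → 64 + 20 = 84 bytes.

84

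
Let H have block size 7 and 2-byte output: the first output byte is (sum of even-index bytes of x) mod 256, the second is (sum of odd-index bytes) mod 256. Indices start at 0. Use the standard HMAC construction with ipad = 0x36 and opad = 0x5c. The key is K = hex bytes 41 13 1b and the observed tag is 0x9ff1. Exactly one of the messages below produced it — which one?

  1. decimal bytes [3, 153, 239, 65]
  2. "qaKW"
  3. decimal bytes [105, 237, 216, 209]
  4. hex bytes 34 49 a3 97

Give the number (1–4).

Key hex bytes 41 13 1b is 3 bytes ≤ B = 7; zero-pad to 7 bytes: K' = 41 13 1b 00 00 00 00.
K' ⊕ ipad = 77 25 2d 36 36 36 36; K' ⊕ opad = 1d 4f 47 5c 5c 5c 5c.
m1: inner = H(77 25 2d 36 36 36 36 03 99 ef 41) = ea 83; tag = H(1d 4f 47 5c 5c 5c 5c ea 83) = 9ff1 ← matches
m2: inner = H(77 25 2d 36 36 36 36 71 61 4b 57) = c8 4d; tag = H(1d 4f 47 5c 5c 5c 5c c8 4d) = 69cf
m3: inner = H(77 25 2d 36 36 36 36 69 ed d8 d1) = ce d2; tag = H(1d 4f 47 5c 5c 5c 5c ce d2) = eed5
m4: inner = H(77 25 2d 36 36 36 36 34 49 a3 97) = f0 68; tag = H(1d 4f 47 5c 5c 5c 5c f0 68) = 84f7

1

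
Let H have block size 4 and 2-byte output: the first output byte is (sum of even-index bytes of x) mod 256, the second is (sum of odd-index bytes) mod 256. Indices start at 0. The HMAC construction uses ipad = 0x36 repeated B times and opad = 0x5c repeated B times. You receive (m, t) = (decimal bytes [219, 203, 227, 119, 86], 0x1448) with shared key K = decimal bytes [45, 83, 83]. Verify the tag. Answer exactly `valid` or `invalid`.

Key decimal bytes [45, 83, 83] = 2d 53 53 is 3 bytes ≤ B = 4; zero-pad to 4 bytes: K' = 2d 53 53 00.
K' ⊕ ipad = 1b 65 65 36; K' ⊕ opad = 71 0f 0f 5c.
Inner hash: even-index sum = 660 mod 256 = 148; odd-index sum = 477 mod 256 = 221 → 94 dd.
Outer hash (recomputed tag): even-index sum = 276 mod 256 = 20; odd-index sum = 328 mod 256 = 72 → 14 48.
Recomputed tag = 1448; claimed = 1448 → match.

valid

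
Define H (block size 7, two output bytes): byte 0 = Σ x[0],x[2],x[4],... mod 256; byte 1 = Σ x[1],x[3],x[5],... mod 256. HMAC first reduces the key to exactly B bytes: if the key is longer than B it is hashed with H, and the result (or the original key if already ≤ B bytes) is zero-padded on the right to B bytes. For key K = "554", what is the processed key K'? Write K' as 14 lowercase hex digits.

35353400000000

Key "554" = 35 35 34 is 3 bytes ≤ B = 7; zero-pad to 7 bytes: K' = 35 35 34 00 00 00 00.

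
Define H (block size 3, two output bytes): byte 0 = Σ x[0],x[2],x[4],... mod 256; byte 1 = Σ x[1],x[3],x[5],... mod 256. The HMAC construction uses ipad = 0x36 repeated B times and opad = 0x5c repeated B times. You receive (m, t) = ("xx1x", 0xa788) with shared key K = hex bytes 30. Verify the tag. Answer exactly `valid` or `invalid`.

valid

Key hex bytes 30 is 1 byte ≤ B = 3; zero-pad to 3 bytes: K' = 30 00 00.
K' ⊕ ipad = 06 36 36; K' ⊕ opad = 6c 5c 5c.
Inner hash: even-index sum = 300 mod 256 = 44; odd-index sum = 223 mod 256 = 223 → 2c df.
Outer hash (recomputed tag): even-index sum = 423 mod 256 = 167; odd-index sum = 136 mod 256 = 136 → a7 88.
Recomputed tag = a788; claimed = a788 → match.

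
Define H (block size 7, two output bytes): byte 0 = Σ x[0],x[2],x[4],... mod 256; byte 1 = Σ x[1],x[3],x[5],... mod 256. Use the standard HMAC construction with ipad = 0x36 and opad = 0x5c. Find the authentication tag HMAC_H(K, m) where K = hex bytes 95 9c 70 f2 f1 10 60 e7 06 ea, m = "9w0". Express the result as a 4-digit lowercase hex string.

426e

Key hex bytes 95 9c 70 f2 f1 10 60 e7 06 ea is 10 bytes > B = 7, so hash it first: H(key) = 5c 6f, then zero-pad to 7 bytes: K' = 5c 6f 00 00 00 00 00.
K' ⊕ ipad = 6a 59 36 36 36 36 36.  K' ⊕ opad = 00 33 5c 5c 5c 5c 5c.
Inner input = (K'⊕ipad) ∥ m = 6a 59 36 36 36 36 36 ∥ 39 77 30.
Inner hash: even-index sum = 387 mod 256 = 131; odd-index sum = 302 mod 256 = 46 → 83 2e.
Outer input = (K'⊕opad) ∥ inner = 00 33 5c 5c 5c 5c 5c ∥ 83 2e.
Outer hash (tag): even-index sum = 322 mod 256 = 66; odd-index sum = 366 mod 256 = 110 → 42 6e.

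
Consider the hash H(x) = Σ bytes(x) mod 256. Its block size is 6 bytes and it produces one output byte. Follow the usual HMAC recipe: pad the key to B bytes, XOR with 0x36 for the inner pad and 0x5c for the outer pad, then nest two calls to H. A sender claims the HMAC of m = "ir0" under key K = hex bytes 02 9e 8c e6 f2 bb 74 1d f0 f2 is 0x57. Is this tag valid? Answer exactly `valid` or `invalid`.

valid

Key hex bytes 02 9e 8c e6 f2 bb 74 1d f0 f2 is 10 bytes > B = 6, so hash it first: H(key) = 32, then zero-pad to 6 bytes: K' = 32 00 00 00 00 00.
K' ⊕ ipad = 04 36 36 36 36 36; K' ⊕ opad = 6e 5c 5c 5c 5c 5c.
Inner hash: sum = 4+54+54+54+54+54+105+114+48 = 541; mod 256 = 29 → 1d.
Outer hash (recomputed tag): sum = 110+92+92+92+92+92+29 = 599; mod 256 = 87 → 57.
Recomputed tag = 57; claimed = 57 → match.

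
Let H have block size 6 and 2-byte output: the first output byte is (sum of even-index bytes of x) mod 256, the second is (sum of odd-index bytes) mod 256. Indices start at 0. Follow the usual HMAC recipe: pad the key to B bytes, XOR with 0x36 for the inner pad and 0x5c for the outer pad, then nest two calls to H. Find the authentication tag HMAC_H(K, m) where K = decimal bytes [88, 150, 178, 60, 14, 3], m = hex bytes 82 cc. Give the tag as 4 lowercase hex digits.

Key decimal bytes [88, 150, 178, 60, 14, 3] = 58 96 b2 3c 0e 03 is exactly B = 6 bytes: K' = 58 96 b2 3c 0e 03.
K' ⊕ ipad = 6e a0 84 0a 38 35.  K' ⊕ opad = 04 ca ee 60 52 5f.
Inner input = (K'⊕ipad) ∥ m = 6e a0 84 0a 38 35 ∥ 82 cc.
Inner hash: even-index sum = 428 mod 256 = 172; odd-index sum = 427 mod 256 = 171 → ac ab.
Outer input = (K'⊕opad) ∥ inner = 04 ca ee 60 52 5f ∥ ac ab.
Outer hash (tag): even-index sum = 496 mod 256 = 240; odd-index sum = 564 mod 256 = 52 → f0 34.

f034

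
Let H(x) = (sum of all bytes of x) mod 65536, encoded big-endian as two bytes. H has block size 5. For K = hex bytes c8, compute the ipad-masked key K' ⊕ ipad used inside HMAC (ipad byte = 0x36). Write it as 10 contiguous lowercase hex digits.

Key hex bytes c8 is 1 byte ≤ B = 5; zero-pad to 5 bytes: K' = c8 00 00 00 00.
XOR each byte with 0x36: c8⊕36=fe, 00⊕36=36, 00⊕36=36, 00⊕36=36, 00⊕36=36.

fe36363636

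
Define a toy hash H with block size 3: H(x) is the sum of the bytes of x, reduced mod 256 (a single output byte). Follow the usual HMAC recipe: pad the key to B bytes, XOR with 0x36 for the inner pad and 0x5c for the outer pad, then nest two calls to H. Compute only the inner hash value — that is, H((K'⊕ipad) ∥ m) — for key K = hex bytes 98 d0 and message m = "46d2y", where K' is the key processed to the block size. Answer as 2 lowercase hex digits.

Key hex bytes 98 d0 is 2 bytes ≤ B = 3; zero-pad to 3 bytes: K' = 98 d0 00.
K' ⊕ ipad = ae e6 36.
Inner input = ae e6 36 ∥ 34 36 64 32 79.
Inner hash: sum = 174+230+54+52+54+100+50+121 = 835; mod 256 = 67 → 43.

43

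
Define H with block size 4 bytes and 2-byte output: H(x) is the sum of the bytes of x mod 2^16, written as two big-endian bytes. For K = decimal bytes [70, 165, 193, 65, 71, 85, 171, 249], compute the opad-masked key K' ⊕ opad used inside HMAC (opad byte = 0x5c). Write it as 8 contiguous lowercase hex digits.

58715c5c

Key decimal bytes [70, 165, 193, 65, 71, 85, 171, 249] = 46 a5 c1 41 47 55 ab f9 is 8 bytes > B = 4, so hash it first: H(key) = 04 2d, then zero-pad to 4 bytes: K' = 04 2d 00 00.
XOR each byte with 0x5c: 04⊕5c=58, 2d⊕5c=71, 00⊕5c=5c, 00⊕5c=5c.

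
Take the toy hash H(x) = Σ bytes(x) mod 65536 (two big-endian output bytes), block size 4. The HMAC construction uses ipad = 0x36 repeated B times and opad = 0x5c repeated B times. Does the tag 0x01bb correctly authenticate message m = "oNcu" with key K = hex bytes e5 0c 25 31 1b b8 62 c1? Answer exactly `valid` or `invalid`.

Key hex bytes e5 0c 25 31 1b b8 62 c1 is 8 bytes > B = 4, so hash it first: H(key) = 03 3d, then zero-pad to 4 bytes: K' = 03 3d 00 00.
K' ⊕ ipad = 35 0b 36 36; K' ⊕ opad = 5f 61 5c 5c.
Inner hash: sum = 53+11+54+54+111+78+99+117 = 577 → 02 41.
Outer hash (recomputed tag): sum = 95+97+92+92+2+65 = 443 → 01 bb.
Recomputed tag = 01bb; claimed = 01bb → match.

valid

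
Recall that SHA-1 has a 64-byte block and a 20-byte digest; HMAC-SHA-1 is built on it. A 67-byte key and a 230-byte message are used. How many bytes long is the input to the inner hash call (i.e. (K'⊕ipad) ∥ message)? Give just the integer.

Key is 67 > 64 bytes, so it is hashed to 20 bytes then zero-padded to 64: |K'| = 64.
Inner input = (K'⊕ipad) ∥ m → 64 + 230 = 294 bytes.

294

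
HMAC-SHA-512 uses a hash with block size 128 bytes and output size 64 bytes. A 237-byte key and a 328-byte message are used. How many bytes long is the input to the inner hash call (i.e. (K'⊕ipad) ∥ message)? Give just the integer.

456

Key is 237 > 128 bytes, so it is hashed to 64 bytes then zero-padded to 128: |K'| = 128.
Inner input = (K'⊕ipad) ∥ m → 128 + 328 = 456 bytes.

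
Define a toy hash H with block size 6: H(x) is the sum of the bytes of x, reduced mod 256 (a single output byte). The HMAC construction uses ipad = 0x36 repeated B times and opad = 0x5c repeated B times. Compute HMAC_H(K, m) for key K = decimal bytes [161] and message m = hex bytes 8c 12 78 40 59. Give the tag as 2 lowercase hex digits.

1d

Key decimal bytes [161] = a1 is 1 byte ≤ B = 6; zero-pad to 6 bytes: K' = a1 00 00 00 00 00.
K' ⊕ ipad = 97 36 36 36 36 36.  K' ⊕ opad = fd 5c 5c 5c 5c 5c.
Inner input = (K'⊕ipad) ∥ m = 97 36 36 36 36 36 ∥ 8c 12 78 40 59.
Inner hash: sum = 151+54+54+54+54+54+140+18+120+64+89 = 852; mod 256 = 84 → 54.
Outer input = (K'⊕opad) ∥ inner = fd 5c 5c 5c 5c 5c ∥ 54.
Outer hash (tag): sum = 253+92+92+92+92+92+84 = 797; mod 256 = 29 → 1d.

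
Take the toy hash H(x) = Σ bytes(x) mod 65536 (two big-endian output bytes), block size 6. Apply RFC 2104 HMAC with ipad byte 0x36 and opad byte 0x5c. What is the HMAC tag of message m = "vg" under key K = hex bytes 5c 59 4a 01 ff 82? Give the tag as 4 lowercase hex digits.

02e2

Key hex bytes 5c 59 4a 01 ff 82 is exactly B = 6 bytes: K' = 5c 59 4a 01 ff 82.
K' ⊕ ipad = 6a 6f 7c 37 c9 b4.  K' ⊕ opad = 00 05 16 5d a3 de.
Inner input = (K'⊕ipad) ∥ m = 6a 6f 7c 37 c9 b4 ∥ 76 67.
Inner hash: sum = 106+111+124+55+201+180+118+103 = 998 → 03 e6.
Outer input = (K'⊕opad) ∥ inner = 00 05 16 5d a3 de ∥ 03 e6.
Outer hash (tag): sum = 0+5+22+93+163+222+3+230 = 738 → 02 e2.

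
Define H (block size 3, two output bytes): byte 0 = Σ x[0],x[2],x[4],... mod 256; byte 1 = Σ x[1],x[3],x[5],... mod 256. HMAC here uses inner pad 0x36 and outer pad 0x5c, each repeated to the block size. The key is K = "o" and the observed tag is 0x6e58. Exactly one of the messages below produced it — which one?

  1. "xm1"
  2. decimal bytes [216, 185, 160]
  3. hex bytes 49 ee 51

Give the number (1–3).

Key "o" = 6f is 1 byte ≤ B = 3; zero-pad to 3 bytes: K' = 6f 00 00.
K' ⊕ ipad = 59 36 36; K' ⊕ opad = 33 5c 5c.
m1: inner = H(59 36 36 78 6d 31) = fc df; tag = H(33 5c 5c fc df) = 6e58 ← matches
m2: inner = H(59 36 36 d8 b9 a0) = 48 ae; tag = H(33 5c 5c 48 ae) = 3da4
m3: inner = H(59 36 36 49 ee 51) = 7d d0; tag = H(33 5c 5c 7d d0) = 5fd9

1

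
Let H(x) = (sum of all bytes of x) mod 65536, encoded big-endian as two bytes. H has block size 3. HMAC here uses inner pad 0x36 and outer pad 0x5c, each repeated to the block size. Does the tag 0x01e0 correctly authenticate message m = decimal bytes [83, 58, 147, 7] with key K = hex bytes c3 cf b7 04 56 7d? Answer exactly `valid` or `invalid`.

valid

Key hex bytes c3 cf b7 04 56 7d is 6 bytes > B = 3, so hash it first: H(key) = 03 20, then zero-pad to 3 bytes: K' = 03 20 00.
K' ⊕ ipad = 35 16 36; K' ⊕ opad = 5f 7c 5c.
Inner hash: sum = 53+22+54+83+58+147+7 = 424 → 01 a8.
Outer hash (recomputed tag): sum = 95+124+92+1+168 = 480 → 01 e0.
Recomputed tag = 01e0; claimed = 01e0 → match.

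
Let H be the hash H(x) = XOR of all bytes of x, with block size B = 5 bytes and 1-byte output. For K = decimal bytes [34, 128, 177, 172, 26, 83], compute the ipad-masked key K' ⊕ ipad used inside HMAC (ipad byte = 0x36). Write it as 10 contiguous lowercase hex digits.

Key decimal bytes [34, 128, 177, 172, 26, 83] = 22 80 b1 ac 1a 53 is 6 bytes > B = 5, so hash it first: H(key) = f6, then zero-pad to 5 bytes: K' = f6 00 00 00 00.
XOR each byte with 0x36: f6⊕36=c0, 00⊕36=36, 00⊕36=36, 00⊕36=36, 00⊕36=36.

c036363636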